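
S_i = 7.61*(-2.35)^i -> [7.61, -17.88, 42.03, -98.76, 232.09]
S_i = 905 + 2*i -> [905, 907, 909, 911, 913]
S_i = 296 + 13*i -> [296, 309, 322, 335, 348]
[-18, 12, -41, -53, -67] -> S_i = Random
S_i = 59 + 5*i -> [59, 64, 69, 74, 79]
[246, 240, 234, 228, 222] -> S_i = 246 + -6*i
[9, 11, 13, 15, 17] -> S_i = 9 + 2*i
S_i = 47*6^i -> [47, 282, 1692, 10152, 60912]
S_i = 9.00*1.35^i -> [9.0, 12.15, 16.4, 22.14, 29.89]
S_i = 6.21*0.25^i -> [6.21, 1.55, 0.39, 0.1, 0.02]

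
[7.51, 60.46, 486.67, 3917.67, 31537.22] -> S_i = 7.51*8.05^i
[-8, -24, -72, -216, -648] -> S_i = -8*3^i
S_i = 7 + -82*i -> [7, -75, -157, -239, -321]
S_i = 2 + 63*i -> [2, 65, 128, 191, 254]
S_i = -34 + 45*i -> [-34, 11, 56, 101, 146]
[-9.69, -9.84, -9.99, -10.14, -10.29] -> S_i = -9.69 + -0.15*i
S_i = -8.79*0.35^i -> [-8.79, -3.08, -1.08, -0.38, -0.13]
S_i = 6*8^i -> [6, 48, 384, 3072, 24576]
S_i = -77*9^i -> [-77, -693, -6237, -56133, -505197]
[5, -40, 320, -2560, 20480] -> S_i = 5*-8^i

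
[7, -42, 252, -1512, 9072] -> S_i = 7*-6^i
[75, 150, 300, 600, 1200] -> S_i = 75*2^i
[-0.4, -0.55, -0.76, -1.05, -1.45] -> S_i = -0.40*1.38^i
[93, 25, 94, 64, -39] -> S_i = Random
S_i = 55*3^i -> [55, 165, 495, 1485, 4455]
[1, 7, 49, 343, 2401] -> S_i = 1*7^i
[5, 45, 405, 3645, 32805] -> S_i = 5*9^i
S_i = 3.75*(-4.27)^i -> [3.75, -16.01, 68.37, -291.95, 1246.64]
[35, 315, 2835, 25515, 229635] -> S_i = 35*9^i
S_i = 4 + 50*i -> [4, 54, 104, 154, 204]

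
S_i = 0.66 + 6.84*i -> [0.66, 7.5, 14.34, 21.18, 28.02]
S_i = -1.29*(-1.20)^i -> [-1.29, 1.55, -1.86, 2.23, -2.67]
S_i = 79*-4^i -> [79, -316, 1264, -5056, 20224]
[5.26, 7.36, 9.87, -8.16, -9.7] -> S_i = Random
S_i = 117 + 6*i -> [117, 123, 129, 135, 141]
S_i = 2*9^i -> [2, 18, 162, 1458, 13122]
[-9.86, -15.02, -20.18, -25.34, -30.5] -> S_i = -9.86 + -5.16*i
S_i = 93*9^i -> [93, 837, 7533, 67797, 610173]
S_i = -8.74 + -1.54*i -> [-8.74, -10.28, -11.82, -13.36, -14.9]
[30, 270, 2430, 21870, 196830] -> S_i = 30*9^i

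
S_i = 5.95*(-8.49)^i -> [5.95, -50.52, 428.88, -3641.16, 30913.47]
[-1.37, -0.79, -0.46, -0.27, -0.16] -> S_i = -1.37*0.58^i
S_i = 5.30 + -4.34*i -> [5.3, 0.96, -3.38, -7.72, -12.06]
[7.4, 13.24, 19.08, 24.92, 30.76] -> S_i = 7.40 + 5.84*i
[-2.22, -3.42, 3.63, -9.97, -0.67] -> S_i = Random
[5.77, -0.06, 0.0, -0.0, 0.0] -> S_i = 5.77*(-0.01)^i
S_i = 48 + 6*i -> [48, 54, 60, 66, 72]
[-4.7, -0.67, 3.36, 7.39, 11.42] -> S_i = -4.70 + 4.03*i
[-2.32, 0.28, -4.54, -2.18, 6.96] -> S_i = Random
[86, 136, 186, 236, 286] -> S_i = 86 + 50*i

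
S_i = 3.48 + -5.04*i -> [3.48, -1.56, -6.6, -11.64, -16.68]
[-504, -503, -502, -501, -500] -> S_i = -504 + 1*i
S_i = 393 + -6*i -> [393, 387, 381, 375, 369]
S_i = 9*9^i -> [9, 81, 729, 6561, 59049]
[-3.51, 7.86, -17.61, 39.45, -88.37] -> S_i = -3.51*(-2.24)^i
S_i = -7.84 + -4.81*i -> [-7.84, -12.65, -17.46, -22.27, -27.08]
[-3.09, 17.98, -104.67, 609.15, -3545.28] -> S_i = -3.09*(-5.82)^i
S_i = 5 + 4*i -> [5, 9, 13, 17, 21]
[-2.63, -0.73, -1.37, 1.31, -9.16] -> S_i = Random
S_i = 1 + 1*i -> [1, 2, 3, 4, 5]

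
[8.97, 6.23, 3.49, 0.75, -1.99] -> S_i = 8.97 + -2.74*i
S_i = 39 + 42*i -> [39, 81, 123, 165, 207]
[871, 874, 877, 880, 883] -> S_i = 871 + 3*i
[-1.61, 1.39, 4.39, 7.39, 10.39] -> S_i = -1.61 + 3.00*i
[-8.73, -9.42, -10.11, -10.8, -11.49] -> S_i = -8.73 + -0.69*i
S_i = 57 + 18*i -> [57, 75, 93, 111, 129]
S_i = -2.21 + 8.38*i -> [-2.21, 6.17, 14.55, 22.93, 31.31]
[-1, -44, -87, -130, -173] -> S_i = -1 + -43*i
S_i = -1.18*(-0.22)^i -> [-1.18, 0.26, -0.06, 0.01, -0.0]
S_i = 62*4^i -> [62, 248, 992, 3968, 15872]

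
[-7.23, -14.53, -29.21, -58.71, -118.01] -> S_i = -7.23*2.01^i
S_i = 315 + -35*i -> [315, 280, 245, 210, 175]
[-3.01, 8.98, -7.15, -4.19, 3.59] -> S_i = Random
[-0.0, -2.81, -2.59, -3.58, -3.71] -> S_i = Random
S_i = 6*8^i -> [6, 48, 384, 3072, 24576]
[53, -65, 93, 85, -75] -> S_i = Random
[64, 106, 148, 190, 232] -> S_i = 64 + 42*i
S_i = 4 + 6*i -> [4, 10, 16, 22, 28]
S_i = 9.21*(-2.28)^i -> [9.21, -21.0, 47.88, -109.16, 248.89]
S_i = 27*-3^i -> [27, -81, 243, -729, 2187]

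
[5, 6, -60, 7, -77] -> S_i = Random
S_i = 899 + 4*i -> [899, 903, 907, 911, 915]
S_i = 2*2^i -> [2, 4, 8, 16, 32]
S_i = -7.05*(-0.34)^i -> [-7.05, 2.4, -0.81, 0.28, -0.09]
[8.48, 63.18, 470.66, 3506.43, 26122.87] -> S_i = 8.48*7.45^i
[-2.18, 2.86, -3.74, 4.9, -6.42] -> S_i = -2.18*(-1.31)^i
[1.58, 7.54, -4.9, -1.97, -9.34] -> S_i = Random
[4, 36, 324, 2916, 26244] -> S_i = 4*9^i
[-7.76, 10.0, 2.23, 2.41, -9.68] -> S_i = Random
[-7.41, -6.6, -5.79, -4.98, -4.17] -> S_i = -7.41 + 0.81*i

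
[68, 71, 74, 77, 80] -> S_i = 68 + 3*i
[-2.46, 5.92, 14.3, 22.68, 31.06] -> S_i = -2.46 + 8.38*i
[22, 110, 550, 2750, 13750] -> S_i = 22*5^i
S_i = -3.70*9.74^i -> [-3.7, -36.04, -351.01, -3418.84, -33299.49]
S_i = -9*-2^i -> [-9, 18, -36, 72, -144]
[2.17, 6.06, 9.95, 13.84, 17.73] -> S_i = 2.17 + 3.89*i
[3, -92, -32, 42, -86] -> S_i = Random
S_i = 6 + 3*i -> [6, 9, 12, 15, 18]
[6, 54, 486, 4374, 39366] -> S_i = 6*9^i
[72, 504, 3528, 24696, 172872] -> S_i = 72*7^i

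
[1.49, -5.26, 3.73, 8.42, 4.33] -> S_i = Random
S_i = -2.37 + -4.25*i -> [-2.37, -6.62, -10.87, -15.12, -19.37]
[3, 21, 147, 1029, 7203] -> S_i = 3*7^i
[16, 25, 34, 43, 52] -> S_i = 16 + 9*i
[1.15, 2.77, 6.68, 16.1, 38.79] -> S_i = 1.15*2.41^i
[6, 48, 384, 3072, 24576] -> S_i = 6*8^i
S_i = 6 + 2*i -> [6, 8, 10, 12, 14]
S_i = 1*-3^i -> [1, -3, 9, -27, 81]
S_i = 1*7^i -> [1, 7, 49, 343, 2401]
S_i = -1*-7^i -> [-1, 7, -49, 343, -2401]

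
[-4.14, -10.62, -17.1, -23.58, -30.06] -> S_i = -4.14 + -6.48*i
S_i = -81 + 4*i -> [-81, -77, -73, -69, -65]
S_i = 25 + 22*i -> [25, 47, 69, 91, 113]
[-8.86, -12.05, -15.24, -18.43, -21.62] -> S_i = -8.86 + -3.19*i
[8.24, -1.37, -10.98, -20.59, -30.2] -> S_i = 8.24 + -9.61*i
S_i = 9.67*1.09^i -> [9.67, 10.54, 11.49, 12.52, 13.65]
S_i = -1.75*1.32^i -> [-1.75, -2.31, -3.05, -4.02, -5.31]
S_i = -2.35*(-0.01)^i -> [-2.35, 0.02, -0.0, 0.0, -0.0]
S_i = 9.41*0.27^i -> [9.41, 2.54, 0.69, 0.19, 0.05]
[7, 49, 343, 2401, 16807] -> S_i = 7*7^i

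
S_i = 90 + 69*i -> [90, 159, 228, 297, 366]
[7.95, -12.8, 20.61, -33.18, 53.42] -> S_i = 7.95*(-1.61)^i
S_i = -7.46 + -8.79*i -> [-7.46, -16.25, -25.04, -33.83, -42.62]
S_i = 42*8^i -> [42, 336, 2688, 21504, 172032]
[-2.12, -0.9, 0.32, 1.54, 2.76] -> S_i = -2.12 + 1.22*i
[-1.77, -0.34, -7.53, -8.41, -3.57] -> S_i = Random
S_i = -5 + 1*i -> [-5, -4, -3, -2, -1]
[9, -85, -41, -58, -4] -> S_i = Random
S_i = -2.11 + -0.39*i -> [-2.11, -2.5, -2.89, -3.28, -3.67]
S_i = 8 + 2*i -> [8, 10, 12, 14, 16]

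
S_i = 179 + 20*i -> [179, 199, 219, 239, 259]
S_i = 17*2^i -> [17, 34, 68, 136, 272]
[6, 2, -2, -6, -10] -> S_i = 6 + -4*i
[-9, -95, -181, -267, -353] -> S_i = -9 + -86*i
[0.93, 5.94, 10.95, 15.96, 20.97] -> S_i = 0.93 + 5.01*i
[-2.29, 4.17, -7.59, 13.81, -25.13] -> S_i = -2.29*(-1.82)^i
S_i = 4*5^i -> [4, 20, 100, 500, 2500]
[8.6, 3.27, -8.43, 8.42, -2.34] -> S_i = Random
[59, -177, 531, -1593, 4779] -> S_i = 59*-3^i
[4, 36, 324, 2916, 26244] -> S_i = 4*9^i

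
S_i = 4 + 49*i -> [4, 53, 102, 151, 200]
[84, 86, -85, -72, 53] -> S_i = Random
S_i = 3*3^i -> [3, 9, 27, 81, 243]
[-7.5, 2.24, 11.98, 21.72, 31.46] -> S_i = -7.50 + 9.74*i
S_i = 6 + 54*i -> [6, 60, 114, 168, 222]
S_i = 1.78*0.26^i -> [1.78, 0.46, 0.12, 0.03, 0.01]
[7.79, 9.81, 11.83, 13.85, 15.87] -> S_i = 7.79 + 2.02*i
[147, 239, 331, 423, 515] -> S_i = 147 + 92*i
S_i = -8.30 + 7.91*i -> [-8.3, -0.39, 7.52, 15.43, 23.34]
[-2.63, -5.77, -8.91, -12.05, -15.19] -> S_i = -2.63 + -3.14*i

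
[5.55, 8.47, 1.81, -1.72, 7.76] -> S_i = Random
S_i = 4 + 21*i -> [4, 25, 46, 67, 88]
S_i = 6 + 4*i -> [6, 10, 14, 18, 22]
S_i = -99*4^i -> [-99, -396, -1584, -6336, -25344]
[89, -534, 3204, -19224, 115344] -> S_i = 89*-6^i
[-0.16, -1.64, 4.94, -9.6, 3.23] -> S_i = Random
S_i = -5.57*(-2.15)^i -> [-5.57, 11.98, -25.75, 55.36, -119.02]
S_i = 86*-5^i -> [86, -430, 2150, -10750, 53750]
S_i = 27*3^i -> [27, 81, 243, 729, 2187]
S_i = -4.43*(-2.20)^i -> [-4.43, 9.75, -21.44, 47.17, -103.78]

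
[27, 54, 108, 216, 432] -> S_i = 27*2^i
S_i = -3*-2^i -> [-3, 6, -12, 24, -48]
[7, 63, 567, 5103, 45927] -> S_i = 7*9^i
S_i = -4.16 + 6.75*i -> [-4.16, 2.59, 9.34, 16.09, 22.84]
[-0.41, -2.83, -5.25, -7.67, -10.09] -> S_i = -0.41 + -2.42*i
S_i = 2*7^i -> [2, 14, 98, 686, 4802]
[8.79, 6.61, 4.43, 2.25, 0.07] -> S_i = 8.79 + -2.18*i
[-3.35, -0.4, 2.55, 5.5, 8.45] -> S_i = -3.35 + 2.95*i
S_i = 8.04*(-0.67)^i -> [8.04, -5.39, 3.61, -2.42, 1.62]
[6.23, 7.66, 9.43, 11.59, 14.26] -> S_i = 6.23*1.23^i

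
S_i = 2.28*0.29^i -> [2.28, 0.66, 0.19, 0.06, 0.02]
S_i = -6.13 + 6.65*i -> [-6.13, 0.52, 7.17, 13.82, 20.47]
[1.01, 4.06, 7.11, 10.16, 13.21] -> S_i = 1.01 + 3.05*i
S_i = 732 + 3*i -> [732, 735, 738, 741, 744]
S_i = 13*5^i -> [13, 65, 325, 1625, 8125]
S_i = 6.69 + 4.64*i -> [6.69, 11.33, 15.97, 20.61, 25.25]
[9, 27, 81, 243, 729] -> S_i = 9*3^i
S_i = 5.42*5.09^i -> [5.42, 27.59, 140.42, 714.75, 3638.06]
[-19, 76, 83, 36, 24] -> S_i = Random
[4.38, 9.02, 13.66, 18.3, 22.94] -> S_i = 4.38 + 4.64*i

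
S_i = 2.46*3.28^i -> [2.46, 8.07, 26.47, 86.81, 284.73]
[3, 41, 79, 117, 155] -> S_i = 3 + 38*i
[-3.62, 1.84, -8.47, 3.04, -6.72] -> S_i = Random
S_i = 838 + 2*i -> [838, 840, 842, 844, 846]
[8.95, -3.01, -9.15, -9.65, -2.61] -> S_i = Random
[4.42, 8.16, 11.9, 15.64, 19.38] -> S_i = 4.42 + 3.74*i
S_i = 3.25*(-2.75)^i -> [3.25, -8.94, 24.58, -67.59, 185.87]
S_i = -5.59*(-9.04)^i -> [-5.59, 50.53, -456.82, 4129.69, -37332.37]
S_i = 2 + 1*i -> [2, 3, 4, 5, 6]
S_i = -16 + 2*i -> [-16, -14, -12, -10, -8]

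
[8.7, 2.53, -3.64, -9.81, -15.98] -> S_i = 8.70 + -6.17*i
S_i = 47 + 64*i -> [47, 111, 175, 239, 303]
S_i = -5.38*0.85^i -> [-5.38, -4.57, -3.89, -3.3, -2.81]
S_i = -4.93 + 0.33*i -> [-4.93, -4.6, -4.27, -3.94, -3.61]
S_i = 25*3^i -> [25, 75, 225, 675, 2025]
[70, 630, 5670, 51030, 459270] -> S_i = 70*9^i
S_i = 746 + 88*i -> [746, 834, 922, 1010, 1098]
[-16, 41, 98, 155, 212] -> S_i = -16 + 57*i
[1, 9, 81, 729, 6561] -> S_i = 1*9^i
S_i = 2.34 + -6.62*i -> [2.34, -4.28, -10.9, -17.52, -24.14]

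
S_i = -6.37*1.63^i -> [-6.37, -10.38, -16.92, -27.59, -44.97]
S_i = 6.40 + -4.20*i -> [6.4, 2.2, -2.0, -6.2, -10.4]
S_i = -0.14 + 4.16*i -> [-0.14, 4.02, 8.18, 12.34, 16.5]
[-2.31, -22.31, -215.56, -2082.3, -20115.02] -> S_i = -2.31*9.66^i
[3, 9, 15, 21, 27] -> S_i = 3 + 6*i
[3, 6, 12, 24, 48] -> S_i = 3*2^i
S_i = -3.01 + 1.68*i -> [-3.01, -1.33, 0.35, 2.03, 3.71]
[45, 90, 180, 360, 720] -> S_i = 45*2^i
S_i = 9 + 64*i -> [9, 73, 137, 201, 265]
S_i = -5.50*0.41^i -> [-5.5, -2.26, -0.92, -0.38, -0.16]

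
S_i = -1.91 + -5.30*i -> [-1.91, -7.21, -12.51, -17.81, -23.11]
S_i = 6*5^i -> [6, 30, 150, 750, 3750]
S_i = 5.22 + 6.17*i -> [5.22, 11.39, 17.56, 23.73, 29.9]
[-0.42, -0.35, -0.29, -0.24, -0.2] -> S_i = -0.42*0.83^i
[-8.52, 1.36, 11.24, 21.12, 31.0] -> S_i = -8.52 + 9.88*i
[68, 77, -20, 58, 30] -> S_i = Random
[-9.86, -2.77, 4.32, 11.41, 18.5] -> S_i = -9.86 + 7.09*i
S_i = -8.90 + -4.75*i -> [-8.9, -13.65, -18.4, -23.15, -27.9]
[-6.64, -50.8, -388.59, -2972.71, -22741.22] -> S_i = -6.64*7.65^i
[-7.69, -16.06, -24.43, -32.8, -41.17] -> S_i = -7.69 + -8.37*i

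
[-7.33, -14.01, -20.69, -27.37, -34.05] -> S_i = -7.33 + -6.68*i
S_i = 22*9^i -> [22, 198, 1782, 16038, 144342]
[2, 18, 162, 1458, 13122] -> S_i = 2*9^i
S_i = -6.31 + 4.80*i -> [-6.31, -1.51, 3.29, 8.09, 12.89]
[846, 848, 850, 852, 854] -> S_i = 846 + 2*i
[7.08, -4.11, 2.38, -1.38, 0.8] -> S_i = 7.08*(-0.58)^i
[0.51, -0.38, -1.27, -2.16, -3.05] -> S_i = 0.51 + -0.89*i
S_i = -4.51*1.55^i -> [-4.51, -6.99, -10.84, -16.79, -26.03]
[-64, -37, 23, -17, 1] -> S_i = Random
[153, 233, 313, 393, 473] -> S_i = 153 + 80*i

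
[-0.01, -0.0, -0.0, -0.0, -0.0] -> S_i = -0.01*0.38^i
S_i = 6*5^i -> [6, 30, 150, 750, 3750]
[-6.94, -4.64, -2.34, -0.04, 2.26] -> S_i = -6.94 + 2.30*i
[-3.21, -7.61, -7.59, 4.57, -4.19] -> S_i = Random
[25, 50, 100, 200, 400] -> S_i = 25*2^i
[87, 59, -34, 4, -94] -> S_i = Random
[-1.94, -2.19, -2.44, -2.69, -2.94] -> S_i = -1.94 + -0.25*i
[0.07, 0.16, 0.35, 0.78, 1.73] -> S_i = 0.07*2.23^i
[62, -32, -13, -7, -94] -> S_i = Random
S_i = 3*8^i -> [3, 24, 192, 1536, 12288]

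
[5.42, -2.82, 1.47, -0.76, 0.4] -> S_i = 5.42*(-0.52)^i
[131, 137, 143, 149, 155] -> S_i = 131 + 6*i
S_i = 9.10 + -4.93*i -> [9.1, 4.17, -0.76, -5.69, -10.62]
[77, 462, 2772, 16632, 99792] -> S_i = 77*6^i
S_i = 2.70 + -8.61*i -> [2.7, -5.91, -14.52, -23.13, -31.74]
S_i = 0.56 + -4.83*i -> [0.56, -4.27, -9.1, -13.93, -18.76]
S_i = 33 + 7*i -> [33, 40, 47, 54, 61]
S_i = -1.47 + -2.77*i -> [-1.47, -4.24, -7.01, -9.78, -12.55]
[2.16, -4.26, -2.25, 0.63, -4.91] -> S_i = Random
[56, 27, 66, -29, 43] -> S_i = Random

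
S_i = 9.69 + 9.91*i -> [9.69, 19.6, 29.51, 39.42, 49.33]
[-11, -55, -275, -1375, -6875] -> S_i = -11*5^i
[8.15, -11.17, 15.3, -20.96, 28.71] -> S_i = 8.15*(-1.37)^i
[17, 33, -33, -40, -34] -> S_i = Random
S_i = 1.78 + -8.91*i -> [1.78, -7.13, -16.04, -24.95, -33.86]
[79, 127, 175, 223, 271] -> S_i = 79 + 48*i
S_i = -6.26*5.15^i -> [-6.26, -32.24, -166.03, -855.06, -4403.55]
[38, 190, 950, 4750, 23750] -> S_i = 38*5^i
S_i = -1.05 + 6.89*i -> [-1.05, 5.84, 12.73, 19.62, 26.51]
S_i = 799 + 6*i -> [799, 805, 811, 817, 823]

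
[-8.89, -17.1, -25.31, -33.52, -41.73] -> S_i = -8.89 + -8.21*i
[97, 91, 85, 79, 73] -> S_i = 97 + -6*i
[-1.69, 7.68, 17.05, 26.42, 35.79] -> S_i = -1.69 + 9.37*i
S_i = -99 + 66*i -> [-99, -33, 33, 99, 165]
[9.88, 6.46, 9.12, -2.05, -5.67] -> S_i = Random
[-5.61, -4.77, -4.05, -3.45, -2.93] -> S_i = -5.61*0.85^i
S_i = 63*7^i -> [63, 441, 3087, 21609, 151263]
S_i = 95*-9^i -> [95, -855, 7695, -69255, 623295]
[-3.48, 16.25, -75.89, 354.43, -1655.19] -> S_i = -3.48*(-4.67)^i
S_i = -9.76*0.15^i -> [-9.76, -1.46, -0.22, -0.03, -0.0]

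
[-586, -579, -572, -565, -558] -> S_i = -586 + 7*i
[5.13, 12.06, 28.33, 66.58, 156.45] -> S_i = 5.13*2.35^i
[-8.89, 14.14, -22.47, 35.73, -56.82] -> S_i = -8.89*(-1.59)^i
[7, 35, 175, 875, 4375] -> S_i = 7*5^i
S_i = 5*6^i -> [5, 30, 180, 1080, 6480]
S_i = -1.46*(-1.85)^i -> [-1.46, 2.7, -5.0, 9.24, -17.1]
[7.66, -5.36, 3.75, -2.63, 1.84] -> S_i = 7.66*(-0.70)^i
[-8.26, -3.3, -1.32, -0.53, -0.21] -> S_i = -8.26*0.40^i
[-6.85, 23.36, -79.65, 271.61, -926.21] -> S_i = -6.85*(-3.41)^i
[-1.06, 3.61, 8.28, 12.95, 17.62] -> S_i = -1.06 + 4.67*i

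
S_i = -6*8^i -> [-6, -48, -384, -3072, -24576]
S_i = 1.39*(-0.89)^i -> [1.39, -1.24, 1.1, -0.98, 0.87]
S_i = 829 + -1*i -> [829, 828, 827, 826, 825]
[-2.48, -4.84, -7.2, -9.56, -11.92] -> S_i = -2.48 + -2.36*i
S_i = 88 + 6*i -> [88, 94, 100, 106, 112]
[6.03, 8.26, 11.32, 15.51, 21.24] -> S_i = 6.03*1.37^i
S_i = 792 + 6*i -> [792, 798, 804, 810, 816]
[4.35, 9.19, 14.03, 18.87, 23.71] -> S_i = 4.35 + 4.84*i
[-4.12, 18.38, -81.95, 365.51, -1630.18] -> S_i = -4.12*(-4.46)^i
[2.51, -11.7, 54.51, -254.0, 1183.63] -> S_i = 2.51*(-4.66)^i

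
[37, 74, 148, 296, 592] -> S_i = 37*2^i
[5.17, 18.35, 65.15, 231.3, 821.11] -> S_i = 5.17*3.55^i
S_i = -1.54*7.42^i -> [-1.54, -11.43, -84.79, -629.12, -4668.06]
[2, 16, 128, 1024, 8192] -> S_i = 2*8^i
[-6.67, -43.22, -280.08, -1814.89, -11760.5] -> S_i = -6.67*6.48^i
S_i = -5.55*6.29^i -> [-5.55, -34.91, -219.58, -1381.16, -8687.51]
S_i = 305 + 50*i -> [305, 355, 405, 455, 505]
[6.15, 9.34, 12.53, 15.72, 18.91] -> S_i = 6.15 + 3.19*i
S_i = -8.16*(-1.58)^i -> [-8.16, 12.89, -20.37, 32.19, -50.85]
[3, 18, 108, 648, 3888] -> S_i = 3*6^i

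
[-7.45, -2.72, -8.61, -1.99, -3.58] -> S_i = Random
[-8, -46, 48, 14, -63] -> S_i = Random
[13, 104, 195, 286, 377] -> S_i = 13 + 91*i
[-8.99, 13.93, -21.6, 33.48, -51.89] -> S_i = -8.99*(-1.55)^i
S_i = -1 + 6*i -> [-1, 5, 11, 17, 23]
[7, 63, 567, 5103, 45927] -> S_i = 7*9^i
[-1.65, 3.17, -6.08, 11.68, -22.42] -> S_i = -1.65*(-1.92)^i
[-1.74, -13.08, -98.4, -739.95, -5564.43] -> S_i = -1.74*7.52^i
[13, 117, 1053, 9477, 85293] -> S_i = 13*9^i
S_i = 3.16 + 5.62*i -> [3.16, 8.78, 14.4, 20.02, 25.64]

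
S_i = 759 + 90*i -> [759, 849, 939, 1029, 1119]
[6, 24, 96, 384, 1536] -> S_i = 6*4^i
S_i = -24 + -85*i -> [-24, -109, -194, -279, -364]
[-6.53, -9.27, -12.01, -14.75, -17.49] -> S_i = -6.53 + -2.74*i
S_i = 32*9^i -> [32, 288, 2592, 23328, 209952]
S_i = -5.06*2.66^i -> [-5.06, -13.46, -35.8, -95.23, -253.32]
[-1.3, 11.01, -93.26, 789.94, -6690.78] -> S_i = -1.30*(-8.47)^i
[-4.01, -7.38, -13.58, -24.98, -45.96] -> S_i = -4.01*1.84^i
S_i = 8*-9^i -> [8, -72, 648, -5832, 52488]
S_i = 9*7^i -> [9, 63, 441, 3087, 21609]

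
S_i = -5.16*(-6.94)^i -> [-5.16, 35.81, -248.52, 1724.76, -11969.82]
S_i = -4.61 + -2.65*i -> [-4.61, -7.26, -9.91, -12.56, -15.21]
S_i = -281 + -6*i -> [-281, -287, -293, -299, -305]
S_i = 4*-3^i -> [4, -12, 36, -108, 324]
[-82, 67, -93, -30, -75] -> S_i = Random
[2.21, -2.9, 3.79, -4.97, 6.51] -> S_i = 2.21*(-1.31)^i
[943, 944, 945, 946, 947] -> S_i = 943 + 1*i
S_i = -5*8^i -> [-5, -40, -320, -2560, -20480]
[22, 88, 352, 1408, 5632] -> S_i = 22*4^i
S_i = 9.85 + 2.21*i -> [9.85, 12.06, 14.27, 16.48, 18.69]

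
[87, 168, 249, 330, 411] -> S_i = 87 + 81*i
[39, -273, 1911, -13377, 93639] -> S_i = 39*-7^i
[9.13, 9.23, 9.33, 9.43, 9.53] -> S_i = 9.13 + 0.10*i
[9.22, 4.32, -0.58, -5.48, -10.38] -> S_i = 9.22 + -4.90*i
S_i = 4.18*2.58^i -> [4.18, 10.78, 27.82, 71.79, 185.21]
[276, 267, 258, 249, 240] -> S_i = 276 + -9*i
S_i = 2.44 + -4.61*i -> [2.44, -2.17, -6.78, -11.39, -16.0]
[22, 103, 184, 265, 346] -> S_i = 22 + 81*i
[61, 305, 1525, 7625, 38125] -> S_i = 61*5^i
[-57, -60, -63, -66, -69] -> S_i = -57 + -3*i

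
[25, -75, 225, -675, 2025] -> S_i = 25*-3^i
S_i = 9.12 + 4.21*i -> [9.12, 13.33, 17.54, 21.75, 25.96]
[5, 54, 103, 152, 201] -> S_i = 5 + 49*i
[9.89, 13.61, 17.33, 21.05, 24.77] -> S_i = 9.89 + 3.72*i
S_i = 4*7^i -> [4, 28, 196, 1372, 9604]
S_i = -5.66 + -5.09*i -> [-5.66, -10.75, -15.84, -20.93, -26.02]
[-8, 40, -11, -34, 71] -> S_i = Random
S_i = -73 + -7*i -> [-73, -80, -87, -94, -101]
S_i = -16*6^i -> [-16, -96, -576, -3456, -20736]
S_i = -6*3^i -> [-6, -18, -54, -162, -486]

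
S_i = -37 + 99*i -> [-37, 62, 161, 260, 359]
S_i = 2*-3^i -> [2, -6, 18, -54, 162]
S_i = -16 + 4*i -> [-16, -12, -8, -4, 0]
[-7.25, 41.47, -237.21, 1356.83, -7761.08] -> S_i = -7.25*(-5.72)^i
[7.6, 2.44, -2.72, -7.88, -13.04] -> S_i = 7.60 + -5.16*i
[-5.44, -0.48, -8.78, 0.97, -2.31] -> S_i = Random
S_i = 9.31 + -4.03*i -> [9.31, 5.28, 1.25, -2.78, -6.81]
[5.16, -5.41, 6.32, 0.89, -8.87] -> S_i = Random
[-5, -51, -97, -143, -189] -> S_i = -5 + -46*i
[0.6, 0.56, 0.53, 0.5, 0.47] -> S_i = 0.60*0.94^i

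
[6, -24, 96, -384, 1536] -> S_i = 6*-4^i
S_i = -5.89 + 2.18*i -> [-5.89, -3.71, -1.53, 0.65, 2.83]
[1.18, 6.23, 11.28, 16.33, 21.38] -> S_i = 1.18 + 5.05*i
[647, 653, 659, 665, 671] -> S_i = 647 + 6*i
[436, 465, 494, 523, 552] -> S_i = 436 + 29*i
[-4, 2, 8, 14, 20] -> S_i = -4 + 6*i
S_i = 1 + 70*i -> [1, 71, 141, 211, 281]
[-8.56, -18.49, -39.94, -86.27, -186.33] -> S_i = -8.56*2.16^i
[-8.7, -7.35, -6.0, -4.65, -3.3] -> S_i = -8.70 + 1.35*i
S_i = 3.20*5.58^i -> [3.2, 17.86, 99.64, 555.97, 3102.32]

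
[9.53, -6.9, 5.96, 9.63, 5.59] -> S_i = Random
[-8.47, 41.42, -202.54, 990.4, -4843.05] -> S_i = -8.47*(-4.89)^i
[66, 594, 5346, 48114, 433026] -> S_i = 66*9^i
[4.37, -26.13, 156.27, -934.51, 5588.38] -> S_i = 4.37*(-5.98)^i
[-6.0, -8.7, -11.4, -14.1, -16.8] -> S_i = -6.00 + -2.70*i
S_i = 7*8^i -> [7, 56, 448, 3584, 28672]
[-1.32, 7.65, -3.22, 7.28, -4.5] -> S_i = Random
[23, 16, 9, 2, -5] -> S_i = 23 + -7*i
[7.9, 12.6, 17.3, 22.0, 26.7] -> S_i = 7.90 + 4.70*i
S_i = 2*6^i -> [2, 12, 72, 432, 2592]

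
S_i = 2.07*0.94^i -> [2.07, 1.95, 1.83, 1.72, 1.62]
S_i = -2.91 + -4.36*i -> [-2.91, -7.27, -11.63, -15.99, -20.35]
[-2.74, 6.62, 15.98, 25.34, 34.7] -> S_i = -2.74 + 9.36*i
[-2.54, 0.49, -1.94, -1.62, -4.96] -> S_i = Random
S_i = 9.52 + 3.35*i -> [9.52, 12.87, 16.22, 19.57, 22.92]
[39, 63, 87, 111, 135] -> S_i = 39 + 24*i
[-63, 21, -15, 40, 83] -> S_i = Random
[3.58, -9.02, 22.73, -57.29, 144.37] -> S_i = 3.58*(-2.52)^i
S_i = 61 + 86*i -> [61, 147, 233, 319, 405]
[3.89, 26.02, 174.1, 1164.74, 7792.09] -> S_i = 3.89*6.69^i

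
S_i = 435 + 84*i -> [435, 519, 603, 687, 771]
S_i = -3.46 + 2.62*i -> [-3.46, -0.84, 1.78, 4.4, 7.02]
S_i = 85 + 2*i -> [85, 87, 89, 91, 93]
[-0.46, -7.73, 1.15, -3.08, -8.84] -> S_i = Random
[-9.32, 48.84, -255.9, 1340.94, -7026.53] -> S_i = -9.32*(-5.24)^i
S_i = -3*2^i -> [-3, -6, -12, -24, -48]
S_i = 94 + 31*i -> [94, 125, 156, 187, 218]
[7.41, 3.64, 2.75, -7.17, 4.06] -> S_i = Random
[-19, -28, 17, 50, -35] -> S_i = Random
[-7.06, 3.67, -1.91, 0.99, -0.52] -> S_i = -7.06*(-0.52)^i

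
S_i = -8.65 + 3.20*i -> [-8.65, -5.45, -2.25, 0.95, 4.15]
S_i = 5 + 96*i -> [5, 101, 197, 293, 389]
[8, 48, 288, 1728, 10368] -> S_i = 8*6^i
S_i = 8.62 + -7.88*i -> [8.62, 0.74, -7.14, -15.02, -22.9]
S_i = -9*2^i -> [-9, -18, -36, -72, -144]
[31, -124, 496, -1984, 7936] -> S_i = 31*-4^i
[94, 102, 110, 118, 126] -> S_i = 94 + 8*i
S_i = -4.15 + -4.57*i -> [-4.15, -8.72, -13.29, -17.86, -22.43]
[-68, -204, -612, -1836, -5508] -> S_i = -68*3^i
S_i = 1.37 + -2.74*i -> [1.37, -1.37, -4.11, -6.85, -9.59]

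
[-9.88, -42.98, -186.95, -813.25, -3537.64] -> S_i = -9.88*4.35^i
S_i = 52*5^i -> [52, 260, 1300, 6500, 32500]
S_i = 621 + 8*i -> [621, 629, 637, 645, 653]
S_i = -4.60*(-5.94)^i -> [-4.6, 27.32, -162.3, 964.09, -5726.69]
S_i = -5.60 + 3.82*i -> [-5.6, -1.78, 2.04, 5.86, 9.68]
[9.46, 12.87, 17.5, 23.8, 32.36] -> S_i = 9.46*1.36^i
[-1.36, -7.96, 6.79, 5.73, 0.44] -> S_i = Random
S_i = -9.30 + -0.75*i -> [-9.3, -10.05, -10.8, -11.55, -12.3]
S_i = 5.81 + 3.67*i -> [5.81, 9.48, 13.15, 16.82, 20.49]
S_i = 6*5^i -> [6, 30, 150, 750, 3750]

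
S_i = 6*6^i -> [6, 36, 216, 1296, 7776]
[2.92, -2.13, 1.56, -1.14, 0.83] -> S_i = 2.92*(-0.73)^i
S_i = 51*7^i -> [51, 357, 2499, 17493, 122451]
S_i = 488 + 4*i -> [488, 492, 496, 500, 504]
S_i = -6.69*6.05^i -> [-6.69, -40.47, -244.87, -1481.47, -8962.88]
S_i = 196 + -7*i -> [196, 189, 182, 175, 168]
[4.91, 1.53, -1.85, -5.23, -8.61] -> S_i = 4.91 + -3.38*i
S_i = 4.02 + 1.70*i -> [4.02, 5.72, 7.42, 9.12, 10.82]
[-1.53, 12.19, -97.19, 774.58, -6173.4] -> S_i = -1.53*(-7.97)^i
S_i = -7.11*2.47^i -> [-7.11, -17.56, -43.38, -107.14, -264.64]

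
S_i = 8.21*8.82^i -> [8.21, 72.41, 638.68, 5633.12, 49684.11]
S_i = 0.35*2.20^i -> [0.35, 0.77, 1.69, 3.73, 8.2]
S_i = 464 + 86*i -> [464, 550, 636, 722, 808]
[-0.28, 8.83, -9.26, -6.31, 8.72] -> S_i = Random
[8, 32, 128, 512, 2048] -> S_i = 8*4^i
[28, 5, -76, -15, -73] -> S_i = Random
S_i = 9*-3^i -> [9, -27, 81, -243, 729]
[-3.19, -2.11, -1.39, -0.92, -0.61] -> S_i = -3.19*0.66^i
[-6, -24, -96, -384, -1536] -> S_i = -6*4^i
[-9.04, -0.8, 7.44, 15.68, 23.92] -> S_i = -9.04 + 8.24*i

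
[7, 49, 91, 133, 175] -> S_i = 7 + 42*i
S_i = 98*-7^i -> [98, -686, 4802, -33614, 235298]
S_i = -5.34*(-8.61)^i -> [-5.34, 45.98, -395.87, 3408.4, -29346.33]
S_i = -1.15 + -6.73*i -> [-1.15, -7.88, -14.61, -21.34, -28.07]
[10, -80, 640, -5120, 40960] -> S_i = 10*-8^i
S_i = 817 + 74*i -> [817, 891, 965, 1039, 1113]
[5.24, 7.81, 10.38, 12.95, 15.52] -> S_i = 5.24 + 2.57*i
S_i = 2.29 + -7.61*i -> [2.29, -5.32, -12.93, -20.54, -28.15]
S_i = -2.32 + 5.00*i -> [-2.32, 2.68, 7.68, 12.68, 17.68]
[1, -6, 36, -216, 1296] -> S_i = 1*-6^i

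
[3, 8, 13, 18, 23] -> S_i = 3 + 5*i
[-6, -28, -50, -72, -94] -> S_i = -6 + -22*i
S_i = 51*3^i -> [51, 153, 459, 1377, 4131]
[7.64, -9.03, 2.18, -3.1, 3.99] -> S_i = Random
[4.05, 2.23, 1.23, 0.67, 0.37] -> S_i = 4.05*0.55^i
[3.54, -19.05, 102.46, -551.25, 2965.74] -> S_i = 3.54*(-5.38)^i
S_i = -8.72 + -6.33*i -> [-8.72, -15.05, -21.38, -27.71, -34.04]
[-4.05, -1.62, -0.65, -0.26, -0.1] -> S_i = -4.05*0.40^i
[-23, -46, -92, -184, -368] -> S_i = -23*2^i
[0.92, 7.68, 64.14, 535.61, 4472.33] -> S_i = 0.92*8.35^i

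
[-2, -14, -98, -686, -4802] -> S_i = -2*7^i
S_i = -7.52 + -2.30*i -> [-7.52, -9.82, -12.12, -14.42, -16.72]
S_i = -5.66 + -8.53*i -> [-5.66, -14.19, -22.72, -31.25, -39.78]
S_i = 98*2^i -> [98, 196, 392, 784, 1568]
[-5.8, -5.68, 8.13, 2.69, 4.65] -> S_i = Random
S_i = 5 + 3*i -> [5, 8, 11, 14, 17]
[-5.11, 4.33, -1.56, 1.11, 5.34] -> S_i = Random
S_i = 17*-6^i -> [17, -102, 612, -3672, 22032]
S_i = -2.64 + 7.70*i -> [-2.64, 5.06, 12.76, 20.46, 28.16]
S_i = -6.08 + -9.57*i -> [-6.08, -15.65, -25.22, -34.79, -44.36]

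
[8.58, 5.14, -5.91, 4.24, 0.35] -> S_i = Random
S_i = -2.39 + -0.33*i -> [-2.39, -2.72, -3.05, -3.38, -3.71]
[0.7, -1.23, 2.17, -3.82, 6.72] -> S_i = 0.70*(-1.76)^i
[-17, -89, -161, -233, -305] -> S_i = -17 + -72*i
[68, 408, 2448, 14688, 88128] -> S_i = 68*6^i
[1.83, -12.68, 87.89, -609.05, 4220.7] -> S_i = 1.83*(-6.93)^i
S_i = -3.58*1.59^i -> [-3.58, -5.69, -9.05, -14.39, -22.88]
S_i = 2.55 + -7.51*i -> [2.55, -4.96, -12.47, -19.98, -27.49]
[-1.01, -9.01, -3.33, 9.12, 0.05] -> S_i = Random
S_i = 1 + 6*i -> [1, 7, 13, 19, 25]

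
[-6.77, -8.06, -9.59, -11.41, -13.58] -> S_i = -6.77*1.19^i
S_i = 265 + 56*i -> [265, 321, 377, 433, 489]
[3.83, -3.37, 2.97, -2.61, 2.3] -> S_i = 3.83*(-0.88)^i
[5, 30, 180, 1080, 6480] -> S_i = 5*6^i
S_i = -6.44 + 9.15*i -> [-6.44, 2.71, 11.86, 21.01, 30.16]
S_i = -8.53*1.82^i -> [-8.53, -15.52, -28.25, -51.42, -93.59]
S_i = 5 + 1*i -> [5, 6, 7, 8, 9]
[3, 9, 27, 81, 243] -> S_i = 3*3^i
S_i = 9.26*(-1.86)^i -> [9.26, -17.22, 32.04, -59.59, 110.83]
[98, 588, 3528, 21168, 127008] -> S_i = 98*6^i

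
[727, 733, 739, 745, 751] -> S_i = 727 + 6*i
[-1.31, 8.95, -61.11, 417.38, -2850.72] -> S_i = -1.31*(-6.83)^i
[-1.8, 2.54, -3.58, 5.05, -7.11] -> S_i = -1.80*(-1.41)^i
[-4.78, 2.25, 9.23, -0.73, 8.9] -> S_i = Random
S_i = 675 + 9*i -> [675, 684, 693, 702, 711]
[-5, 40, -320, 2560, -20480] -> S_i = -5*-8^i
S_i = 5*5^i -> [5, 25, 125, 625, 3125]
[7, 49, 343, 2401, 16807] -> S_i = 7*7^i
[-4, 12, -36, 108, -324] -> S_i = -4*-3^i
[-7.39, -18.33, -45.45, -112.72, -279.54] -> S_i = -7.39*2.48^i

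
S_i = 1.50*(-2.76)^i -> [1.5, -4.14, 11.43, -31.54, 87.04]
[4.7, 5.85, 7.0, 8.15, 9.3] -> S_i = 4.70 + 1.15*i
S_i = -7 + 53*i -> [-7, 46, 99, 152, 205]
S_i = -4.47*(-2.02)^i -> [-4.47, 9.03, -18.24, 36.84, -74.42]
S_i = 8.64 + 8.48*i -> [8.64, 17.12, 25.6, 34.08, 42.56]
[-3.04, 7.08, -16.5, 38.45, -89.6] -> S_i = -3.04*(-2.33)^i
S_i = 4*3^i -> [4, 12, 36, 108, 324]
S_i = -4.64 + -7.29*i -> [-4.64, -11.93, -19.22, -26.51, -33.8]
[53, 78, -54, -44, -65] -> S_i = Random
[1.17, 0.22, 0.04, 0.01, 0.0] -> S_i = 1.17*0.19^i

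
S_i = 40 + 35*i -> [40, 75, 110, 145, 180]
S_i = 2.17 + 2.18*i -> [2.17, 4.35, 6.53, 8.71, 10.89]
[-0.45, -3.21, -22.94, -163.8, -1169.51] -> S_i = -0.45*7.14^i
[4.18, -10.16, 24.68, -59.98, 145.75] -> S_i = 4.18*(-2.43)^i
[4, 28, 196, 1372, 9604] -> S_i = 4*7^i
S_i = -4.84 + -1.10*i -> [-4.84, -5.94, -7.04, -8.14, -9.24]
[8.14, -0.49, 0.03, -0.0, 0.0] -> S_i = 8.14*(-0.06)^i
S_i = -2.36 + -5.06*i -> [-2.36, -7.42, -12.48, -17.54, -22.6]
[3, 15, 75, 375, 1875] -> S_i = 3*5^i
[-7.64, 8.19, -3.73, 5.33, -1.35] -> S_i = Random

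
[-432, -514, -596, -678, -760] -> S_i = -432 + -82*i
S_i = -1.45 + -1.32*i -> [-1.45, -2.77, -4.09, -5.41, -6.73]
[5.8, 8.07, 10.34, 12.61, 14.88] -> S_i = 5.80 + 2.27*i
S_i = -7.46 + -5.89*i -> [-7.46, -13.35, -19.24, -25.13, -31.02]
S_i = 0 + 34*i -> [0, 34, 68, 102, 136]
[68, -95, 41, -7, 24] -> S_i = Random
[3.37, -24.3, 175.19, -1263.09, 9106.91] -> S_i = 3.37*(-7.21)^i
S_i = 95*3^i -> [95, 285, 855, 2565, 7695]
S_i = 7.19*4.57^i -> [7.19, 32.86, 150.16, 686.24, 3136.13]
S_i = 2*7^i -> [2, 14, 98, 686, 4802]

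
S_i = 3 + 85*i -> [3, 88, 173, 258, 343]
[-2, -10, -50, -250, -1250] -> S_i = -2*5^i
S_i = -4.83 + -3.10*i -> [-4.83, -7.93, -11.03, -14.13, -17.23]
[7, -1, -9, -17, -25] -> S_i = 7 + -8*i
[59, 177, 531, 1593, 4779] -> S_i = 59*3^i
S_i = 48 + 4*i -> [48, 52, 56, 60, 64]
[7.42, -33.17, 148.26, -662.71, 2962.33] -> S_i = 7.42*(-4.47)^i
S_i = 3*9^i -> [3, 27, 243, 2187, 19683]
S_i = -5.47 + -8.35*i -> [-5.47, -13.82, -22.17, -30.52, -38.87]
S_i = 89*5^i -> [89, 445, 2225, 11125, 55625]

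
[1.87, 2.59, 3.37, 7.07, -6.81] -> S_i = Random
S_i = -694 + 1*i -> [-694, -693, -692, -691, -690]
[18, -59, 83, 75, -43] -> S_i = Random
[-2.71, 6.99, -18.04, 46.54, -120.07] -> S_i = -2.71*(-2.58)^i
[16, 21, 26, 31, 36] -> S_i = 16 + 5*i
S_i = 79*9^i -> [79, 711, 6399, 57591, 518319]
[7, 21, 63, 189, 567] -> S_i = 7*3^i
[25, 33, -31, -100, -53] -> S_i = Random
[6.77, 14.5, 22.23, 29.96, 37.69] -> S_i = 6.77 + 7.73*i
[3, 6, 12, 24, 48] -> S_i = 3*2^i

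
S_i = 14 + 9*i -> [14, 23, 32, 41, 50]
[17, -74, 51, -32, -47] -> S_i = Random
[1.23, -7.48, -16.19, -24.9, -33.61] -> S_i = 1.23 + -8.71*i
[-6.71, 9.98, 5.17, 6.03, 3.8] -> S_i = Random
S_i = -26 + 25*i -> [-26, -1, 24, 49, 74]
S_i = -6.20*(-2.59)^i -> [-6.2, 16.06, -41.59, 107.72, -278.99]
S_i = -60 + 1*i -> [-60, -59, -58, -57, -56]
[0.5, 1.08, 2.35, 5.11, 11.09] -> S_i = 0.50*2.17^i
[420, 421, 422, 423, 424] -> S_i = 420 + 1*i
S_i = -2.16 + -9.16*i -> [-2.16, -11.32, -20.48, -29.64, -38.8]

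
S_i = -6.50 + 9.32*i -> [-6.5, 2.82, 12.14, 21.46, 30.78]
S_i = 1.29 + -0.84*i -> [1.29, 0.45, -0.39, -1.23, -2.07]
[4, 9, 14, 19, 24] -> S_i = 4 + 5*i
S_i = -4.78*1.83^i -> [-4.78, -8.75, -16.01, -29.29, -53.61]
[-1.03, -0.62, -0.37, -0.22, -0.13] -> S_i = -1.03*0.60^i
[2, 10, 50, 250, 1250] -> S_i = 2*5^i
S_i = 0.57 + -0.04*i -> [0.57, 0.53, 0.49, 0.45, 0.41]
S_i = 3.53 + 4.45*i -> [3.53, 7.98, 12.43, 16.88, 21.33]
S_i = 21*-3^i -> [21, -63, 189, -567, 1701]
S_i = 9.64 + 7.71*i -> [9.64, 17.35, 25.06, 32.77, 40.48]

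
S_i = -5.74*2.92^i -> [-5.74, -16.76, -48.94, -142.91, -417.3]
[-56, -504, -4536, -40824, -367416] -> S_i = -56*9^i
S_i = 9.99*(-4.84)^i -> [9.99, -48.35, 234.02, -1132.67, 5482.1]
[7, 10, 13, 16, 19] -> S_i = 7 + 3*i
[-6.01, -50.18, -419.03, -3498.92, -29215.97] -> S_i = -6.01*8.35^i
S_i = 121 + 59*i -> [121, 180, 239, 298, 357]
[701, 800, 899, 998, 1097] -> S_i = 701 + 99*i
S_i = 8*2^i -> [8, 16, 32, 64, 128]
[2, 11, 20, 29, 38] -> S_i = 2 + 9*i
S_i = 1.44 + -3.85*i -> [1.44, -2.41, -6.26, -10.11, -13.96]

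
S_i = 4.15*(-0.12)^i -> [4.15, -0.5, 0.06, -0.01, 0.0]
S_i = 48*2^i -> [48, 96, 192, 384, 768]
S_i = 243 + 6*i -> [243, 249, 255, 261, 267]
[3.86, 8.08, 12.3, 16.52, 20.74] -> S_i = 3.86 + 4.22*i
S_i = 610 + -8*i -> [610, 602, 594, 586, 578]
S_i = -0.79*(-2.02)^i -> [-0.79, 1.6, -3.22, 6.51, -13.15]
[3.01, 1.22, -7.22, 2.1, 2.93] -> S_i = Random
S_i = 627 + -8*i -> [627, 619, 611, 603, 595]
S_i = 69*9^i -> [69, 621, 5589, 50301, 452709]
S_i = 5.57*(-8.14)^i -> [5.57, -45.34, 369.07, -3004.2, 24454.16]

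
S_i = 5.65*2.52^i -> [5.65, 14.24, 35.88, 90.42, 227.85]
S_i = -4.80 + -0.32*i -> [-4.8, -5.12, -5.44, -5.76, -6.08]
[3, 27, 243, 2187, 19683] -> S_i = 3*9^i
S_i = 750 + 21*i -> [750, 771, 792, 813, 834]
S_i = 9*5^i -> [9, 45, 225, 1125, 5625]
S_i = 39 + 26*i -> [39, 65, 91, 117, 143]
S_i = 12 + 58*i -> [12, 70, 128, 186, 244]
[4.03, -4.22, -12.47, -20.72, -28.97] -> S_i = 4.03 + -8.25*i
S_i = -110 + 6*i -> [-110, -104, -98, -92, -86]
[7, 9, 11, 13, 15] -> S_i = 7 + 2*i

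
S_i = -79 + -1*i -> [-79, -80, -81, -82, -83]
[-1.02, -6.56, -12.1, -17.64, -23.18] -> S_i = -1.02 + -5.54*i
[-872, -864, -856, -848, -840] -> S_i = -872 + 8*i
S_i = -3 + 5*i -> [-3, 2, 7, 12, 17]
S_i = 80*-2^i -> [80, -160, 320, -640, 1280]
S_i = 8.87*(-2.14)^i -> [8.87, -18.98, 40.62, -86.93, 186.03]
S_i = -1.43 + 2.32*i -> [-1.43, 0.89, 3.21, 5.53, 7.85]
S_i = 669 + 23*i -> [669, 692, 715, 738, 761]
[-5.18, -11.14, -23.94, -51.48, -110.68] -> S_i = -5.18*2.15^i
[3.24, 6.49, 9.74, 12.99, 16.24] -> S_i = 3.24 + 3.25*i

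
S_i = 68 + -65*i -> [68, 3, -62, -127, -192]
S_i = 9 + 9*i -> [9, 18, 27, 36, 45]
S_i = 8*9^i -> [8, 72, 648, 5832, 52488]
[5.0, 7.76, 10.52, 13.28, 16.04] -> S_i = 5.00 + 2.76*i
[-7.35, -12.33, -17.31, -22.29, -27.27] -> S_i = -7.35 + -4.98*i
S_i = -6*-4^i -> [-6, 24, -96, 384, -1536]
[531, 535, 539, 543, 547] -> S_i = 531 + 4*i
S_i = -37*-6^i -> [-37, 222, -1332, 7992, -47952]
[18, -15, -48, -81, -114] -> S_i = 18 + -33*i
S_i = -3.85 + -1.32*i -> [-3.85, -5.17, -6.49, -7.81, -9.13]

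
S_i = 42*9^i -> [42, 378, 3402, 30618, 275562]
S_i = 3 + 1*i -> [3, 4, 5, 6, 7]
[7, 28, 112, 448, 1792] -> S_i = 7*4^i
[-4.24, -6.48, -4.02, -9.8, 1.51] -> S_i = Random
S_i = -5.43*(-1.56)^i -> [-5.43, 8.47, -13.21, 20.61, -32.16]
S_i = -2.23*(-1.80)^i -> [-2.23, 4.01, -7.23, 13.01, -23.41]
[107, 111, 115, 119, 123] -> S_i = 107 + 4*i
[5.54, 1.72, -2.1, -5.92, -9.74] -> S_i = 5.54 + -3.82*i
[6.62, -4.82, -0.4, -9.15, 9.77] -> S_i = Random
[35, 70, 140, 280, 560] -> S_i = 35*2^i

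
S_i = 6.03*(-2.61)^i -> [6.03, -15.74, 41.08, -107.21, 279.82]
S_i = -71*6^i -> [-71, -426, -2556, -15336, -92016]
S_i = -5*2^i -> [-5, -10, -20, -40, -80]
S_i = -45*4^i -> [-45, -180, -720, -2880, -11520]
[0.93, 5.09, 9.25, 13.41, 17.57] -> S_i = 0.93 + 4.16*i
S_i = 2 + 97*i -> [2, 99, 196, 293, 390]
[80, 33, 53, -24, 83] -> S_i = Random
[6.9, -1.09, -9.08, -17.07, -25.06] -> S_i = 6.90 + -7.99*i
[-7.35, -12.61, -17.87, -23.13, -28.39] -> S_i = -7.35 + -5.26*i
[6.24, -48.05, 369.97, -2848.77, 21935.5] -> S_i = 6.24*(-7.70)^i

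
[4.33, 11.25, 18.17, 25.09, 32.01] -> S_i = 4.33 + 6.92*i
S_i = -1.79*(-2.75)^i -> [-1.79, 4.92, -13.54, 37.23, -102.37]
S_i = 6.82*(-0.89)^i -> [6.82, -6.07, 5.4, -4.81, 4.28]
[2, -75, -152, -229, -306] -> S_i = 2 + -77*i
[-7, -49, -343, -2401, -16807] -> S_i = -7*7^i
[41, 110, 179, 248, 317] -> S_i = 41 + 69*i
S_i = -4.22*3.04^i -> [-4.22, -12.83, -39.0, -118.56, -360.42]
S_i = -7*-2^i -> [-7, 14, -28, 56, -112]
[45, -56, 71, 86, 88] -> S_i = Random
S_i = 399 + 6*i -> [399, 405, 411, 417, 423]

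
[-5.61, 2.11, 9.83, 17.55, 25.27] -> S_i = -5.61 + 7.72*i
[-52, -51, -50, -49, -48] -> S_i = -52 + 1*i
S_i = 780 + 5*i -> [780, 785, 790, 795, 800]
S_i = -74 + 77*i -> [-74, 3, 80, 157, 234]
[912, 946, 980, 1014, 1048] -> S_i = 912 + 34*i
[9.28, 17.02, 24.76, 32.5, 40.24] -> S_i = 9.28 + 7.74*i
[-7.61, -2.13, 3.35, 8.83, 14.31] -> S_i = -7.61 + 5.48*i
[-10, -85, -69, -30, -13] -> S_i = Random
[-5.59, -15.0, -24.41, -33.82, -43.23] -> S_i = -5.59 + -9.41*i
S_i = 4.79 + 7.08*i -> [4.79, 11.87, 18.95, 26.03, 33.11]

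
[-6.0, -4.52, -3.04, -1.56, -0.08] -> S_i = -6.00 + 1.48*i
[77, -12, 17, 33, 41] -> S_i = Random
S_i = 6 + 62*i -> [6, 68, 130, 192, 254]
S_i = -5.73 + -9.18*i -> [-5.73, -14.91, -24.09, -33.27, -42.45]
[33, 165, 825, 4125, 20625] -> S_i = 33*5^i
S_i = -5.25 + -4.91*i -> [-5.25, -10.16, -15.07, -19.98, -24.89]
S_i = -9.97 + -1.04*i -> [-9.97, -11.01, -12.05, -13.09, -14.13]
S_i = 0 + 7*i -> [0, 7, 14, 21, 28]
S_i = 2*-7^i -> [2, -14, 98, -686, 4802]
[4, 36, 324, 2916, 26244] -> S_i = 4*9^i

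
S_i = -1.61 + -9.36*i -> [-1.61, -10.97, -20.33, -29.69, -39.05]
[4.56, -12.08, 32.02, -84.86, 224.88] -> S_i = 4.56*(-2.65)^i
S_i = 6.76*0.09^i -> [6.76, 0.61, 0.05, 0.0, 0.0]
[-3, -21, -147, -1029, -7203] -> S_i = -3*7^i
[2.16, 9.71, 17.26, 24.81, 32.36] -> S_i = 2.16 + 7.55*i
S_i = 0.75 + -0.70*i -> [0.75, 0.05, -0.65, -1.35, -2.05]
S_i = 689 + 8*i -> [689, 697, 705, 713, 721]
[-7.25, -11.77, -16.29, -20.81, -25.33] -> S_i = -7.25 + -4.52*i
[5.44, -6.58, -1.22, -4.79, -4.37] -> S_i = Random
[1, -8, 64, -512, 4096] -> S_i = 1*-8^i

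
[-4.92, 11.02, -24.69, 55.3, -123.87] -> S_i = -4.92*(-2.24)^i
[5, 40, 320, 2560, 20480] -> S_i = 5*8^i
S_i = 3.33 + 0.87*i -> [3.33, 4.2, 5.07, 5.94, 6.81]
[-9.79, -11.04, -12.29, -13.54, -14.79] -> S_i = -9.79 + -1.25*i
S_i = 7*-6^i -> [7, -42, 252, -1512, 9072]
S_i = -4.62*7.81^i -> [-4.62, -36.08, -281.8, -2200.87, -17188.82]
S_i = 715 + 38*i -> [715, 753, 791, 829, 867]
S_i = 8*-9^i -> [8, -72, 648, -5832, 52488]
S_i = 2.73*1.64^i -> [2.73, 4.48, 7.34, 12.04, 19.75]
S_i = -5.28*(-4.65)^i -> [-5.28, 24.55, -114.17, 530.88, -2468.57]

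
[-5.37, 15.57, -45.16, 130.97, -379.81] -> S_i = -5.37*(-2.90)^i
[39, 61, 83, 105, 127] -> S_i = 39 + 22*i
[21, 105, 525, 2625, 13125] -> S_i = 21*5^i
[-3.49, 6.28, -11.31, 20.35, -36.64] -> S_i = -3.49*(-1.80)^i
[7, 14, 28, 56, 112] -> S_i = 7*2^i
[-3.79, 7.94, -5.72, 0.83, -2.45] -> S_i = Random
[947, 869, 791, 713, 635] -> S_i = 947 + -78*i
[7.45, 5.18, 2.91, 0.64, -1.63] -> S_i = 7.45 + -2.27*i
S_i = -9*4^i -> [-9, -36, -144, -576, -2304]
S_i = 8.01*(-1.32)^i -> [8.01, -10.57, 13.96, -18.42, 24.32]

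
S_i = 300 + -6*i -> [300, 294, 288, 282, 276]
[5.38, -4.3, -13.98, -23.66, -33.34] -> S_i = 5.38 + -9.68*i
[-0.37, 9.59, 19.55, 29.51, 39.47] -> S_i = -0.37 + 9.96*i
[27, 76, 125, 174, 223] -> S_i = 27 + 49*i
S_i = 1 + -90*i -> [1, -89, -179, -269, -359]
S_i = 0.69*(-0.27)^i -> [0.69, -0.19, 0.05, -0.01, 0.0]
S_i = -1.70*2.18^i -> [-1.7, -3.71, -8.08, -17.61, -38.4]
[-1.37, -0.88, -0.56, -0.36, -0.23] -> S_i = -1.37*0.64^i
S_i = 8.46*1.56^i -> [8.46, 13.2, 20.59, 32.12, 50.1]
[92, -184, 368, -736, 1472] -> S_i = 92*-2^i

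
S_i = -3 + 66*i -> [-3, 63, 129, 195, 261]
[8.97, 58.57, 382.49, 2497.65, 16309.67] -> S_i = 8.97*6.53^i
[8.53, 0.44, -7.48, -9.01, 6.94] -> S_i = Random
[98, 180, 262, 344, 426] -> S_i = 98 + 82*i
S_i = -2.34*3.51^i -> [-2.34, -8.21, -28.83, -101.19, -355.18]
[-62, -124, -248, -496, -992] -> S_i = -62*2^i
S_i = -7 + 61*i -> [-7, 54, 115, 176, 237]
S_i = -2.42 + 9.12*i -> [-2.42, 6.7, 15.82, 24.94, 34.06]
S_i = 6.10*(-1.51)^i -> [6.1, -9.21, 13.91, -21.0, 31.71]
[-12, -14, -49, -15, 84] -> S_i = Random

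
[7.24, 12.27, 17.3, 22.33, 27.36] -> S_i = 7.24 + 5.03*i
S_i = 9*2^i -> [9, 18, 36, 72, 144]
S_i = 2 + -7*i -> [2, -5, -12, -19, -26]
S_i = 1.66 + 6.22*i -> [1.66, 7.88, 14.1, 20.32, 26.54]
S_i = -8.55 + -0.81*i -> [-8.55, -9.36, -10.17, -10.98, -11.79]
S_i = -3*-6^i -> [-3, 18, -108, 648, -3888]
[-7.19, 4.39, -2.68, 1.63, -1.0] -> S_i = -7.19*(-0.61)^i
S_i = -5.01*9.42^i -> [-5.01, -47.19, -444.57, -4187.84, -39449.48]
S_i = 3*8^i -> [3, 24, 192, 1536, 12288]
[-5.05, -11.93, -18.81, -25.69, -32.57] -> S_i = -5.05 + -6.88*i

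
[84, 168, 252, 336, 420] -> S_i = 84 + 84*i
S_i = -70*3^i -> [-70, -210, -630, -1890, -5670]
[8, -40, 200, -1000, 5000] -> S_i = 8*-5^i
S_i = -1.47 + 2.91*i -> [-1.47, 1.44, 4.35, 7.26, 10.17]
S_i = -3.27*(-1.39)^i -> [-3.27, 4.55, -6.32, 8.78, -12.21]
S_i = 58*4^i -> [58, 232, 928, 3712, 14848]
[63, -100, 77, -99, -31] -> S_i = Random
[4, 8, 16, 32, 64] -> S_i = 4*2^i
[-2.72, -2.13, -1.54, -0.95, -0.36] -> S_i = -2.72 + 0.59*i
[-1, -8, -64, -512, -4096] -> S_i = -1*8^i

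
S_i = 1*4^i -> [1, 4, 16, 64, 256]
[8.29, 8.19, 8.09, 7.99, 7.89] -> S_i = 8.29 + -0.10*i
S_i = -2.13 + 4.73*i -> [-2.13, 2.6, 7.33, 12.06, 16.79]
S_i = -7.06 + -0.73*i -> [-7.06, -7.79, -8.52, -9.25, -9.98]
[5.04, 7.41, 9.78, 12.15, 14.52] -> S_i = 5.04 + 2.37*i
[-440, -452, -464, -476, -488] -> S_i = -440 + -12*i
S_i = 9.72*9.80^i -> [9.72, 95.26, 933.51, 9148.39, 89654.19]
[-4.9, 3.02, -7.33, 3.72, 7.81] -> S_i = Random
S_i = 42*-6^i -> [42, -252, 1512, -9072, 54432]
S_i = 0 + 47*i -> [0, 47, 94, 141, 188]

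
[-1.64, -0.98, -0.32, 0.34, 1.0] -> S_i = -1.64 + 0.66*i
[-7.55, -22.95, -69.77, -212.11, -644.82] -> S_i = -7.55*3.04^i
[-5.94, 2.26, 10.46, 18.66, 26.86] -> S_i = -5.94 + 8.20*i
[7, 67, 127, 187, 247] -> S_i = 7 + 60*i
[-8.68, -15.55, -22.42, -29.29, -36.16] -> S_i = -8.68 + -6.87*i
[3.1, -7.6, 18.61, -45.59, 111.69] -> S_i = 3.10*(-2.45)^i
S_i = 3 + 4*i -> [3, 7, 11, 15, 19]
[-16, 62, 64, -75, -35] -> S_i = Random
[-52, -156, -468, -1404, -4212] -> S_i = -52*3^i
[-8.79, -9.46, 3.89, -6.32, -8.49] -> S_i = Random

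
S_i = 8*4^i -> [8, 32, 128, 512, 2048]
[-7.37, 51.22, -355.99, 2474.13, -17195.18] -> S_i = -7.37*(-6.95)^i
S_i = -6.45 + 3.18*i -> [-6.45, -3.27, -0.09, 3.09, 6.27]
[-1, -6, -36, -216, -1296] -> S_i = -1*6^i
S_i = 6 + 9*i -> [6, 15, 24, 33, 42]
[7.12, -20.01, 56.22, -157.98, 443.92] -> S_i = 7.12*(-2.81)^i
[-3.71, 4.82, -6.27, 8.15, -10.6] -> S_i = -3.71*(-1.30)^i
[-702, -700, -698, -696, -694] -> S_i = -702 + 2*i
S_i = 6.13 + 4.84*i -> [6.13, 10.97, 15.81, 20.65, 25.49]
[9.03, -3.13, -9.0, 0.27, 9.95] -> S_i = Random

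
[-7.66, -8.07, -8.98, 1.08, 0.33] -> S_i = Random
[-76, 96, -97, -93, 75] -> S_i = Random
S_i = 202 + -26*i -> [202, 176, 150, 124, 98]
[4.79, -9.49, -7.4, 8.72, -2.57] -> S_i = Random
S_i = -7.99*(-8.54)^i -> [-7.99, 68.23, -582.72, 4976.46, -42498.96]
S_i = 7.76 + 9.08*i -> [7.76, 16.84, 25.92, 35.0, 44.08]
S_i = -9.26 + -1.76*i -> [-9.26, -11.02, -12.78, -14.54, -16.3]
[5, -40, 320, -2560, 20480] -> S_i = 5*-8^i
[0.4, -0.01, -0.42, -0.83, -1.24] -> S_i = 0.40 + -0.41*i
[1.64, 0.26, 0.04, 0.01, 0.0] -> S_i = 1.64*0.16^i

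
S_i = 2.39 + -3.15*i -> [2.39, -0.76, -3.91, -7.06, -10.21]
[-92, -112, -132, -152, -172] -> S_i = -92 + -20*i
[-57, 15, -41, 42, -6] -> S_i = Random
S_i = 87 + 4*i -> [87, 91, 95, 99, 103]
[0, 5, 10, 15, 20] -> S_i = 0 + 5*i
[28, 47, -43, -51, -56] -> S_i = Random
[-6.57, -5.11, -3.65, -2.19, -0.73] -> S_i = -6.57 + 1.46*i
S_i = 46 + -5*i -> [46, 41, 36, 31, 26]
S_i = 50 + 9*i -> [50, 59, 68, 77, 86]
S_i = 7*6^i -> [7, 42, 252, 1512, 9072]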